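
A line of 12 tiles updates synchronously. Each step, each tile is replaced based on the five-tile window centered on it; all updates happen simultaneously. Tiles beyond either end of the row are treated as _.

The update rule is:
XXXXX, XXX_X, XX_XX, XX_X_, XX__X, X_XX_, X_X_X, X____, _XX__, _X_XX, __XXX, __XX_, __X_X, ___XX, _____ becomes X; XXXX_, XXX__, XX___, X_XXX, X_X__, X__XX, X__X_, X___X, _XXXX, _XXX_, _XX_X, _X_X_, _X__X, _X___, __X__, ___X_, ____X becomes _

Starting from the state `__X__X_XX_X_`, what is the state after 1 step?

_____XXX_X__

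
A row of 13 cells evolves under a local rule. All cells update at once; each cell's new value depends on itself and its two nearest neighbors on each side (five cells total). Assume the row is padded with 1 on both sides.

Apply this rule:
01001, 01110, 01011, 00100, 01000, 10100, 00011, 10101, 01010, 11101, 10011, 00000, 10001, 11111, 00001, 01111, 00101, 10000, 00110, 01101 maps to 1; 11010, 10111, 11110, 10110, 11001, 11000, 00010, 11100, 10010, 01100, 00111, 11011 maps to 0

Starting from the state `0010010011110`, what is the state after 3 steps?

0010011100111

0011011101010
0111001101111
0010011100111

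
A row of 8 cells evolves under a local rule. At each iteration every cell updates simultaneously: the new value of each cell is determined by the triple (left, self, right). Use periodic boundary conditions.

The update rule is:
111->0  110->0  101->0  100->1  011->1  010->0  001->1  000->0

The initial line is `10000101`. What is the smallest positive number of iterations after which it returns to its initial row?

iteration 1: 01001001
iteration 2: 00110110
iteration 3: 01100101
iteration 4: 01011000
iteration 5: 10010100
iteration 6: 01100011
iteration 7: 01010110
iteration 8: 10000101

8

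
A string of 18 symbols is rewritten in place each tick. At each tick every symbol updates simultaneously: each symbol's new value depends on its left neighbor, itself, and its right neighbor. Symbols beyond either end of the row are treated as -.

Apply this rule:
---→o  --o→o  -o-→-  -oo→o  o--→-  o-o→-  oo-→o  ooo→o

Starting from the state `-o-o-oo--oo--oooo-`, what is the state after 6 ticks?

ooooooo-ooo-ooooo-

tick 1: o----oo-ooo-ooooo-
tick 2: --ooooo-ooo-ooooo-
tick 3: ooooooo-ooo-ooooo-
tick 4: ooooooo-ooo-ooooo-  (fixed point — unchanged through tick 6)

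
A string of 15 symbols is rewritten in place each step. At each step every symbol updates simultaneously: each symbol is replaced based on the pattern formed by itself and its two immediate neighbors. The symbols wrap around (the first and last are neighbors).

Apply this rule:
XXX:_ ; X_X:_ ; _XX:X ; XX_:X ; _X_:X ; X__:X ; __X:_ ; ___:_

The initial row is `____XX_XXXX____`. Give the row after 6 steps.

XX__XX_XX_X_X_X

____XX_X__XX___
____XX_XX_XXX__
____XX_XX_X_XX_
____XX_XX_X_XXX
X___XX_XX_X_X_X
XX__XX_XX_X_X_X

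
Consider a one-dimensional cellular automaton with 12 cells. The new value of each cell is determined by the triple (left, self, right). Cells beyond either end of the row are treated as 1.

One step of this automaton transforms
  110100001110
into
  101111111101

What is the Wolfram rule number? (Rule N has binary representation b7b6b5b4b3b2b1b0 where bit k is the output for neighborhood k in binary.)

position 0: 111 → 1  (bit 7 = 1)
position 1: 110 → 0  (bit 6 = 0)
position 2: 101 → 1  (bit 5 = 1)
position 4: 100 → 1  (bit 4 = 1)
position 8: 011 → 1  (bit 3 = 1)
position 3: 010 → 1  (bit 2 = 1)
position 7: 001 → 1  (bit 1 = 1)
position 5: 000 → 1  (bit 0 = 1)
bits b7..b0 = 10111111 = 191

191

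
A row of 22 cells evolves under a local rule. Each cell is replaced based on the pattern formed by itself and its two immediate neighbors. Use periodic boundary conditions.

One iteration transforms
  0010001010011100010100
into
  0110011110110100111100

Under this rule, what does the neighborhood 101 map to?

At position 7 the neighborhood is 101; the next row has 1 there.

1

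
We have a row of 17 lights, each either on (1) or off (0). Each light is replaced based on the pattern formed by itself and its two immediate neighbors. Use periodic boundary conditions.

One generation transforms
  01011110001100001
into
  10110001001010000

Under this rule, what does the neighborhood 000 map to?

0

At position 8 the neighborhood is 000; the next row has 0 there.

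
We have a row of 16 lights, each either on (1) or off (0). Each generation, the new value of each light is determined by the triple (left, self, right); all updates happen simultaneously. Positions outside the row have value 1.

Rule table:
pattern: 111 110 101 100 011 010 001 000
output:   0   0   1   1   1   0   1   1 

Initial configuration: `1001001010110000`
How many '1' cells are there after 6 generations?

0110110101101111
1101101011011000
0011010110110111
1110101101101100
0001011011011011
1110110110110110
count of 1: 11

11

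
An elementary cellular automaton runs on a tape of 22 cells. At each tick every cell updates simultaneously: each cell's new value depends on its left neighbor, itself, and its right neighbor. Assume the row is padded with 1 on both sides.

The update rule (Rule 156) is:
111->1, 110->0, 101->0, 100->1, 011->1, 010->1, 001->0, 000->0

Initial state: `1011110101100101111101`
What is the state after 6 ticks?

tick 1: 0011100101010101111001
tick 2: 1011010101010101110101
tick 3: 0010010101010101100101
tick 4: 1011010101010101010101
tick 5: 0010010101010101010101
tick 6: 1011010101010101010101

1011010101010101010101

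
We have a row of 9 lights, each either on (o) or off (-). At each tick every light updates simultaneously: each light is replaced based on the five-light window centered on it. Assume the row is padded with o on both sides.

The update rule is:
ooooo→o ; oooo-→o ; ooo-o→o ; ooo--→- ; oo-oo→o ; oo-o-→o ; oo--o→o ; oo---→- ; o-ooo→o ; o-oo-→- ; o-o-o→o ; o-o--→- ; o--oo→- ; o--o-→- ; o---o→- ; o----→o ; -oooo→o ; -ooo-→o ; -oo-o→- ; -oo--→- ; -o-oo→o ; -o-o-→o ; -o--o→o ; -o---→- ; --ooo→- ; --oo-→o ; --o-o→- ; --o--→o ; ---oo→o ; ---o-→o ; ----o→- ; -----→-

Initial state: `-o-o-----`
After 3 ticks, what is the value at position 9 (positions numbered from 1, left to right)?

-

ooo--o--o
oo-o-oo--
ooooo--o-
position 9 holds -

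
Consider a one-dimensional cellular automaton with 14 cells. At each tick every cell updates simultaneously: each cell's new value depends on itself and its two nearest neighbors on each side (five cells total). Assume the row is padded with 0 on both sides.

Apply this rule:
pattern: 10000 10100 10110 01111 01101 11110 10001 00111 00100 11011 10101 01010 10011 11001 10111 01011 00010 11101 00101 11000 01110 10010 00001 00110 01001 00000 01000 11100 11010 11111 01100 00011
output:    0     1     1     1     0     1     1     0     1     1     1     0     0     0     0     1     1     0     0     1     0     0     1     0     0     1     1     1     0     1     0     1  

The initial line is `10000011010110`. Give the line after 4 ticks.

00111101101001

11011100011101
00100111100001
11100011110111
00111101101001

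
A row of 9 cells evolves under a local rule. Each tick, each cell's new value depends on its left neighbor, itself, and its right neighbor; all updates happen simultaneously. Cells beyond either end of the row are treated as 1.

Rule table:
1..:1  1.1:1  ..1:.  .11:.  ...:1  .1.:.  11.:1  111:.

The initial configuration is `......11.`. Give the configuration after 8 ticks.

11111..11
....11...
111..111.
..11...11
1..111...
11...111.
.111...11
1..111...

1..111...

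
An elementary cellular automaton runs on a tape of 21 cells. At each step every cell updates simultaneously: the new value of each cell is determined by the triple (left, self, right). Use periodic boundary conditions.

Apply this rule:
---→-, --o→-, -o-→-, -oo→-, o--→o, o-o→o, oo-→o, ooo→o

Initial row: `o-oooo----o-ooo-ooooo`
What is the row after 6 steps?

-oooooo-oooo----o-ooo

oo-oooo----o-ooo-oooo
ooo-oooo----o-ooo-ooo
oooo-oooo----o-ooo-oo
ooooo-oooo----o-ooo-o
oooooo-oooo----o-ooo-
-oooooo-oooo----o-ooo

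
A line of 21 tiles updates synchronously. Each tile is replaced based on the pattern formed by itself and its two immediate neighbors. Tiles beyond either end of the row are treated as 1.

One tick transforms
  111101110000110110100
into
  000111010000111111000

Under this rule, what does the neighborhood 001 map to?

At position 11 the neighborhood is 001; the next row has 0 there.

0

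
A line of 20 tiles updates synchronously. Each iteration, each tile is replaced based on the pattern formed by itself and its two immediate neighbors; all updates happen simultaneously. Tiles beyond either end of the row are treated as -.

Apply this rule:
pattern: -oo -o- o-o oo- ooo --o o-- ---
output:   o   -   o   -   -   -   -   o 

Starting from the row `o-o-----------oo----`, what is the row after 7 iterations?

--ooooo---oo---o---o

-o--ooooooooo-o--ooo
----o--------o---o--
ooo---oooooo---o---o
o---o-o------o---o--
--o--o--oooo---o---o
o-------o----o---o--
--ooooo---oo---o---o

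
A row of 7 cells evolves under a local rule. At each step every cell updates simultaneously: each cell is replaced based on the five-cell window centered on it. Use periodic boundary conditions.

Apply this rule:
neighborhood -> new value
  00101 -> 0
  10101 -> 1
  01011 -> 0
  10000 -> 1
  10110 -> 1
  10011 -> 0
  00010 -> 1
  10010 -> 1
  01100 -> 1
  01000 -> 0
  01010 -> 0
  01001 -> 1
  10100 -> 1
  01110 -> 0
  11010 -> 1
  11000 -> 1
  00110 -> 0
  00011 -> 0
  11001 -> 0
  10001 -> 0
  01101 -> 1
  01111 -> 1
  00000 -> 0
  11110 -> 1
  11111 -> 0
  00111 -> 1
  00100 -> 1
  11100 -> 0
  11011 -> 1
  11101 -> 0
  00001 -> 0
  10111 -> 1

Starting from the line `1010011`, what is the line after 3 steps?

1110100

0111010
0100111
1110100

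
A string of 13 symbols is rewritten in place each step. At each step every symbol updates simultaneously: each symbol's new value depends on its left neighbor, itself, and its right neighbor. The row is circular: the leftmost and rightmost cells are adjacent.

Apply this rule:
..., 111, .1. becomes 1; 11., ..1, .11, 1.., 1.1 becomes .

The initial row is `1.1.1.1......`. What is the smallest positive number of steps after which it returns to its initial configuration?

3

step 1: 1.1.1.1.1111.
step 2: 1.1.1.1..11..
step 3: 1.1.1.1......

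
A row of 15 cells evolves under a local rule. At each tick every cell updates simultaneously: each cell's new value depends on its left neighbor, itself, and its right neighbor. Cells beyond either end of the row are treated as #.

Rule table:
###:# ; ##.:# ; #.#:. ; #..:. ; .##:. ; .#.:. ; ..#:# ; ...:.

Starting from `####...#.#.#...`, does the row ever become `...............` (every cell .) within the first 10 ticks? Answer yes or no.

no

####..#.......#
####.#.......#.
####........#..
####.......#..#
####......#..#.
####.....#..#..
####....#..#..#
####...#..#..#.
####..#..#..#..
####.#..#..#..#
tick 10 is ####.#..#..#..#, still not uniform .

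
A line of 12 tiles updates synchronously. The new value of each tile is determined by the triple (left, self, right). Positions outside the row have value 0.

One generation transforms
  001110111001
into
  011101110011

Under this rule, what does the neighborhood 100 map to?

At position 9 the neighborhood is 100; the next row has 0 there.

0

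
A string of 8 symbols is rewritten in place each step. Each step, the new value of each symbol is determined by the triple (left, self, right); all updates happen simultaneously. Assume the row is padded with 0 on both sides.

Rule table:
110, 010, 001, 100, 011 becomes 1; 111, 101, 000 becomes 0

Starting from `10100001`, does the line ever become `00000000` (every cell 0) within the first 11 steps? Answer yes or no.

10110011
10111111
10100001  (repeats step 0; period 3)
step 11: 10111111
step 11 is 10111111, still not uniform 0

no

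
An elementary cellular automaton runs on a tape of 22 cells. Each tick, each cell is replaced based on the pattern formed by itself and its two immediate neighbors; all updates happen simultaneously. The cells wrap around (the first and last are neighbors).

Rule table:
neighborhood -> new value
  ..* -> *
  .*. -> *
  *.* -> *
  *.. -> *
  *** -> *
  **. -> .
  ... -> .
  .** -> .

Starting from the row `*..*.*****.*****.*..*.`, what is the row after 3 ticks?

***.*****.*.*****.****

*****.***.*.***.******
****.*.*.***.*.*.*****
***.*****.*.*****.****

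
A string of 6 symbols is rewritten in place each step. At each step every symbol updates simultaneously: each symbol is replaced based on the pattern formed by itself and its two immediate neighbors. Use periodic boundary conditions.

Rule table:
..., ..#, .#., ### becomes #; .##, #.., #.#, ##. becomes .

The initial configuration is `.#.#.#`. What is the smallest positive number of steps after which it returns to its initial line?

.#.#.#

1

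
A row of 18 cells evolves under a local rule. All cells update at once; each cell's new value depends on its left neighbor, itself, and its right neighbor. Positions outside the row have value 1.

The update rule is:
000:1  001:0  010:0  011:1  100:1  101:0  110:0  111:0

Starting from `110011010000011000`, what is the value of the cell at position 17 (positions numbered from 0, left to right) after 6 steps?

0

001010001111010110
100001101000000100
011101000111110010
010000110100001000
001110100011100110
101000011010010100
position 17 holds 0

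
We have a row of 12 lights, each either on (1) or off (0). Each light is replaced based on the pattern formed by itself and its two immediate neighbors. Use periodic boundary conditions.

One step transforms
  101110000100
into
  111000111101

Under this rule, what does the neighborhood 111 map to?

0

At position 3 the neighborhood is 111; the next row has 0 there.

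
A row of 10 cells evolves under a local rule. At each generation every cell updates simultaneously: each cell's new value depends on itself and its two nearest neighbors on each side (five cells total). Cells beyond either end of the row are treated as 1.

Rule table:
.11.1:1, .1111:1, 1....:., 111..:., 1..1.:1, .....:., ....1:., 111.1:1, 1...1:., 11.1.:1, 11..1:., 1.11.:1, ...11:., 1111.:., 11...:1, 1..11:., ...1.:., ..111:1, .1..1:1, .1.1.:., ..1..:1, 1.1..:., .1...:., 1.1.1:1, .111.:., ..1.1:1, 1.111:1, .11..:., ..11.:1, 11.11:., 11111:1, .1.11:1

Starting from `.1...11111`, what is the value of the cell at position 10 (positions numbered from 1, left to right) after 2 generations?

1

1....11111
.1...11111
position 10 holds 1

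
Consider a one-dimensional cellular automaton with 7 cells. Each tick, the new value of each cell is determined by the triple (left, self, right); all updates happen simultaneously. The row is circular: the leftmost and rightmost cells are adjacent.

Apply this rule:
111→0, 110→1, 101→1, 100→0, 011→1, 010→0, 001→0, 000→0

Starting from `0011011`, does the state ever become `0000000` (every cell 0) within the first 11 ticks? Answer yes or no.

0011111
0010001
0000000
all cells are 0 at tick 3

yes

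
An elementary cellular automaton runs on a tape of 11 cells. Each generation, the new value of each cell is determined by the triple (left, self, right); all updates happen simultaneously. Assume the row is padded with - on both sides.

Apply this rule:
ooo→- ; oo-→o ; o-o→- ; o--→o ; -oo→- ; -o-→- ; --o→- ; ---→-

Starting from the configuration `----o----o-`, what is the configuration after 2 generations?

-----o----o
------o----

------o----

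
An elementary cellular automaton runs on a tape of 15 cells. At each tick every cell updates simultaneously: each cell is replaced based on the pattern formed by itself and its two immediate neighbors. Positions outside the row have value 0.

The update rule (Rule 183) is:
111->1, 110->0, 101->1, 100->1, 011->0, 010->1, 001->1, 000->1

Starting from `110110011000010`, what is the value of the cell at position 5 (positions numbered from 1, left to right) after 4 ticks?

1

tick 1: 001001100111111
tick 2: 111110011011110
tick 3: 011101100101101
tick 4: 101010011110011
position 5 holds 1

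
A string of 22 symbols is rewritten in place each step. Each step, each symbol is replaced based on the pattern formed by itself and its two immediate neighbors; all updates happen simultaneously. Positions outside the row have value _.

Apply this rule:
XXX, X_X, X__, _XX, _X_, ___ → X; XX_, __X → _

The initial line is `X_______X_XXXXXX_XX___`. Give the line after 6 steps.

XX_XXXXXXX_XX_XXX_XX_X

XXXXXXX_XXXXXXX_XX_XXX
XXXXXX_XXXXXXX_XX_XXX_
XXXXX_XXXXXXX_XX_XXX_X
XXXX_XXXXXXX_XX_XXX_XX
XXX_XXXXXXX_XX_XXX_XX_
XX_XXXXXXX_XX_XXX_XX_X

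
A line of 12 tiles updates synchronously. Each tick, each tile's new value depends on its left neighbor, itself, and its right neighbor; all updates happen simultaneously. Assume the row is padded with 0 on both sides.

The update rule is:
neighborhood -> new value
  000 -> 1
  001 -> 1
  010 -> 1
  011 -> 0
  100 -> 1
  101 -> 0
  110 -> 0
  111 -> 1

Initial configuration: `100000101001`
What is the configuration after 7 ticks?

101111000110

111111101111
011111000110
101110111001
100100010111
111111110010
011111101111
101111000110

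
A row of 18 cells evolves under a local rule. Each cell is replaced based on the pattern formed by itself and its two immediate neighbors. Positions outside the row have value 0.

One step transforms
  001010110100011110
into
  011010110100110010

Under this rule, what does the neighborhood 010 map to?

1

At position 2 the neighborhood is 010; the next row has 1 there.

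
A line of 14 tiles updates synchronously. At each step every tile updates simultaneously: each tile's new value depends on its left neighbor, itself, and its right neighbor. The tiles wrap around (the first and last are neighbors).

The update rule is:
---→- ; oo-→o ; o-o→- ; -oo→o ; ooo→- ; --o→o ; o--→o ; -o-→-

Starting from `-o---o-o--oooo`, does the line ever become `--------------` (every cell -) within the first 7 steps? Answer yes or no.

no

--o-o---ooo--o
oo---o-oo-ooo-
ooo-o--oo-o-o-
o-o--oooo-----
---ooo--oo---o
o-oo-oooooo-o-
--oo-o----o---
step 7 is --oo-o----o---, still not uniform -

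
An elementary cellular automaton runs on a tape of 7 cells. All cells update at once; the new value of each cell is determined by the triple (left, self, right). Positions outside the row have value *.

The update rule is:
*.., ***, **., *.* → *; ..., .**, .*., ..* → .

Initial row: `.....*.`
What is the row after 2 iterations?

**.....

iteration 1: *.....*
iteration 2: **.....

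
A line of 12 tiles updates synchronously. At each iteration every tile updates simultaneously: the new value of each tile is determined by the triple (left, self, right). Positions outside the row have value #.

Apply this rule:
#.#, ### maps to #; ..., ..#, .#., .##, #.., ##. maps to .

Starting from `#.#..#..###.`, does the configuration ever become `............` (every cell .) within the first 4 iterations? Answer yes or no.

yes

.#.......#.#
#.........#.
...........#
............
all cells are . at iteration 4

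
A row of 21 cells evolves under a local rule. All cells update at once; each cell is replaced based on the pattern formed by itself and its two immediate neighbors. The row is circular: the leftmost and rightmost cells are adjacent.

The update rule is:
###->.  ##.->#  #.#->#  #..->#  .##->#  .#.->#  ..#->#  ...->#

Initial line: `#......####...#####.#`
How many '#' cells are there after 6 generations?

########..#####...###
.......####...#####..
########..#####...###  (repeats generation 1; period 2)
generation 6: .......####...#####..
count of #: 9

9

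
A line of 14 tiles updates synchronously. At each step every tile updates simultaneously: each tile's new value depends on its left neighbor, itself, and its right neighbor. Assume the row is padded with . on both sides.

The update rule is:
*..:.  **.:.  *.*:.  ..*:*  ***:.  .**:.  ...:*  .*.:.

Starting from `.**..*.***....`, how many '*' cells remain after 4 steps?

*...*......***
..**..*****...
**...*......**
...**..*****..
count of *: 7

7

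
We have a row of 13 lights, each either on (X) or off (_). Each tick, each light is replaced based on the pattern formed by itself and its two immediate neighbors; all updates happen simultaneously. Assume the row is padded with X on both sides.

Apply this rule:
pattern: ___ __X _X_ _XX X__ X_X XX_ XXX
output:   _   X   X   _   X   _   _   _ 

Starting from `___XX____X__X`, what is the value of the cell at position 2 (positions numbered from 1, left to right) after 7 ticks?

tick 1: X_X__X__XXXX_
tick 2: __XXXXXX_____
tick 3: XX______X___X
tick 4: __X____XXX_X_
tick 5: XXXX__X____X_
tick 6: ____XXXX__XX_
tick 7: X__X____XX___
position 2 holds _

_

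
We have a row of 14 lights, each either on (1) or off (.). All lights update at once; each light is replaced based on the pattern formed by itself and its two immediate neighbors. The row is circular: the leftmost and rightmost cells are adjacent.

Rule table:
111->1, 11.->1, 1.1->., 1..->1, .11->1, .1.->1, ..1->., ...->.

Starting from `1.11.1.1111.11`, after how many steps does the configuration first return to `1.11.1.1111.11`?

1

step 1: 1.11.1.1111.11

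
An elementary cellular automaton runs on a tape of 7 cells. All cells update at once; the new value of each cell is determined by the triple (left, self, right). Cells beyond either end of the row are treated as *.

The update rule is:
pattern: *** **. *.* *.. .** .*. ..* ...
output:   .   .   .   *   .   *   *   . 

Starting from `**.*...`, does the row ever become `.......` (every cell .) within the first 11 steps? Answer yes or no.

step 1: ...**.*
step 2: *.*....
step 3: ..**..*
step 4: **..**.
step 5: ..**...
step 6: **..*.*
step 7: ..***..
step 8: **...**
step 9: ..*.*..
step 10: ***.***
step 11: .......
all cells are . at step 11

yes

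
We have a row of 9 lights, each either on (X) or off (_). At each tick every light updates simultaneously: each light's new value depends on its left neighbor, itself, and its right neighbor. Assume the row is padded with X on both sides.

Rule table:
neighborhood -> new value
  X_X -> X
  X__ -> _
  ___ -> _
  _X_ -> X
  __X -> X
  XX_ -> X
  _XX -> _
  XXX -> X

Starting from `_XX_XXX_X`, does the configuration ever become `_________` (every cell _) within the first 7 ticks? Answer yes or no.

no

X_XX_XXX_
XX_XX_XXX
XXX_XX_XX
XXXX_XX_X
XXXXX_XX_
XXXXXX_XX
XXXXXXX_X
tick 7 is XXXXXXX_X, still not uniform _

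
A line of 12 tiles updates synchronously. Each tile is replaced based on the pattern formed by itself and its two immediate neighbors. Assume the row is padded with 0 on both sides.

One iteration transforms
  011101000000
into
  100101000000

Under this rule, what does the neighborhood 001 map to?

At position 0 the neighborhood is 001; the next row has 1 there.

1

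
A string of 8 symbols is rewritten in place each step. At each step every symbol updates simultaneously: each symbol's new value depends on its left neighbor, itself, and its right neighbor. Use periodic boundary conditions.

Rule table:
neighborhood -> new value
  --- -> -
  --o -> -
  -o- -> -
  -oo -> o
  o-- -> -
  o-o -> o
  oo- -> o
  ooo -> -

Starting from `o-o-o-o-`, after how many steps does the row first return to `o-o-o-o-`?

step 1: -o-o-o-o
step 2: o-o-o-o-

2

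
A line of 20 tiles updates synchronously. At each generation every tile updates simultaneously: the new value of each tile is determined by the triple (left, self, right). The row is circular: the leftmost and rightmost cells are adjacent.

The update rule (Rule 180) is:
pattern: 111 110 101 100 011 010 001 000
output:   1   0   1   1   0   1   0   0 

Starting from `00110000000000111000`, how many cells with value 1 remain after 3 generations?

4

00001000000000010100
00001100000000011110
00000010000000001101
count of 1: 4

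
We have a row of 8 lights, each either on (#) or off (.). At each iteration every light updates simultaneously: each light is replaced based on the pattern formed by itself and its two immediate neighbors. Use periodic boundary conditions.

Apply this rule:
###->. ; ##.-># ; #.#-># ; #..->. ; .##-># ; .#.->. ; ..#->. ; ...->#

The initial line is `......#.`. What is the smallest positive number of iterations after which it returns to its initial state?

4

#####...
#...#.#.
..#..#.#
......#.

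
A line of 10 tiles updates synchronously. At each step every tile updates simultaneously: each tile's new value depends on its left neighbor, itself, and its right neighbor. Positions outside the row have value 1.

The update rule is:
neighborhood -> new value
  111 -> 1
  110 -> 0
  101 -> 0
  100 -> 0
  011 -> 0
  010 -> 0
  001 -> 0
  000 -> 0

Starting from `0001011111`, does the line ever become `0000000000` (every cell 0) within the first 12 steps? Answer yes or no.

yes

step 1: 0000001111
step 2: 0000000111
step 3: 0000000011
step 4: 0000000001
step 5: 0000000000
all cells are 0 at step 5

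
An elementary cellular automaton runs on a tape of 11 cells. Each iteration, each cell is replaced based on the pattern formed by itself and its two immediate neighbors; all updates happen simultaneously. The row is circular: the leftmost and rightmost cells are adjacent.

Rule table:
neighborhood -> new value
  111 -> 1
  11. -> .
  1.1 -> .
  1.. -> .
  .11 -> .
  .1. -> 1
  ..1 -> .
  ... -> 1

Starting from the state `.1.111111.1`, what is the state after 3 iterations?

iteration 1: .1..1111..1
iteration 2: .1...11...1
iteration 3: .1.1....1.1

.1.1....1.1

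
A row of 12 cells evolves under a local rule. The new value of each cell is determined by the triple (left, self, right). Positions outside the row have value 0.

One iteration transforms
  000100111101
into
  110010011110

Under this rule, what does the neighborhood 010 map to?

0

At position 3 the neighborhood is 010; the next row has 0 there.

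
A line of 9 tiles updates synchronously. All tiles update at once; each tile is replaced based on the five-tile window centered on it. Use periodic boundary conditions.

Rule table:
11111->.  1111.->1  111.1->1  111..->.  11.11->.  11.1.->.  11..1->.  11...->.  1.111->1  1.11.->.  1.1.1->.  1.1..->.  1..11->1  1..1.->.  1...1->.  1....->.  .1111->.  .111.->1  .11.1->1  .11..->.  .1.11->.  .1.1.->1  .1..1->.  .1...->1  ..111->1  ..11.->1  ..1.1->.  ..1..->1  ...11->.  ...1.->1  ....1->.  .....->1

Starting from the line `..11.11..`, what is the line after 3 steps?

..11..11.

..11.....
..1...111
..11..11.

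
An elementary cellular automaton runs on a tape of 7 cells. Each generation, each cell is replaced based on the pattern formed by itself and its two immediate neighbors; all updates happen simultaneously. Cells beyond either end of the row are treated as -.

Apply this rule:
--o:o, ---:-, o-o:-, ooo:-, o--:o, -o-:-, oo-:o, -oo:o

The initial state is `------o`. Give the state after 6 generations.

o-o-o-o

-----o-
----o-o
---o---
--o-o--
-o---o-
o-o-o-o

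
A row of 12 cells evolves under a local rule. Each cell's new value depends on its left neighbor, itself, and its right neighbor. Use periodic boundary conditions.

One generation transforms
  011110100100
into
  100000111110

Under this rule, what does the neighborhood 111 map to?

At position 2 the neighborhood is 111; the next row has 0 there.

0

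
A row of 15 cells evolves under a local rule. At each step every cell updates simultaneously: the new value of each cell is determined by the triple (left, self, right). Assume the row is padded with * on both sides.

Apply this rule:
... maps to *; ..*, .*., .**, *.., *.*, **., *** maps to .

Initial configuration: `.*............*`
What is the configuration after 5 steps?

...***********.

step 1: ...**********..
step 2: .*.............
step 3: ...***********.
step 4: .*.............  (repeats step 2; period 2)
step 5: ...***********.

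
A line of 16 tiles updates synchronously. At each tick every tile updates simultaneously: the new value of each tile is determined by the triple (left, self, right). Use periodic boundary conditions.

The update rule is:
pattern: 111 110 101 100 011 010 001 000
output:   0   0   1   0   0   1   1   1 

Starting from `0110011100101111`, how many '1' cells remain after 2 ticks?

tick 1: 1000100001110000
tick 2: 1011101110000111
count of 1: 10

10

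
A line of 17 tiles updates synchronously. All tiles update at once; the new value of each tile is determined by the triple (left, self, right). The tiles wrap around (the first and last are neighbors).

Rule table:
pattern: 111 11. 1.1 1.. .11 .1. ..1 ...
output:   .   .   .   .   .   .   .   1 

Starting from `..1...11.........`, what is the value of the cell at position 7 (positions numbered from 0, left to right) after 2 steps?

1

step 1: 1...1....11111111
step 2: ..1...11.........
position 7 holds 1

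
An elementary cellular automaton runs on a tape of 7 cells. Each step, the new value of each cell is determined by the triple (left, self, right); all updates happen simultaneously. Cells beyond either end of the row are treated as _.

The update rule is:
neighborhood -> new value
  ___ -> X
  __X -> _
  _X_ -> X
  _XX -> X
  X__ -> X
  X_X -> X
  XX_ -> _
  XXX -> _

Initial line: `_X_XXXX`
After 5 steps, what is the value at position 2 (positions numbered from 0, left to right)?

step 1: _XXX___
step 2: _X__XXX
step 3: _XX_X__
step 4: _X_XXXX  (repeats step 0; period 4)
step 5: _XXX___
position 2 holds X

X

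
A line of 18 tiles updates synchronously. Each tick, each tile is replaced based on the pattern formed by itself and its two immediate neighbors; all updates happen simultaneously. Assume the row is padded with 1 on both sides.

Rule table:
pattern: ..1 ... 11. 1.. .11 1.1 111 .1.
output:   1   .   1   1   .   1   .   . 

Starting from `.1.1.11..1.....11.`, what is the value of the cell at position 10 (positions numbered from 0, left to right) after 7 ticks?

1

1.1.1.111.1...1.11
11.1.1..11.1.1.1..
.11.1.11.11.1.1.11
1.11.1.11.11.1.1..
11.11.1.11.11.1.11
.11.11.1.11.11.1..
1.11.11.1.11.11.11
position 10 holds 1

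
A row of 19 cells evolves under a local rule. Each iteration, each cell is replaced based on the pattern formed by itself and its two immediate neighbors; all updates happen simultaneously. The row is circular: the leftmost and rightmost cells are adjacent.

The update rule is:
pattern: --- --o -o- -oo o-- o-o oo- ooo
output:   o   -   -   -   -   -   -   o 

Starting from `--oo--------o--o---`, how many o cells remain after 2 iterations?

11

iteration 1: o----oooooo------oo
iteration 2: --oo--oooo--oooo--o
count of o: 11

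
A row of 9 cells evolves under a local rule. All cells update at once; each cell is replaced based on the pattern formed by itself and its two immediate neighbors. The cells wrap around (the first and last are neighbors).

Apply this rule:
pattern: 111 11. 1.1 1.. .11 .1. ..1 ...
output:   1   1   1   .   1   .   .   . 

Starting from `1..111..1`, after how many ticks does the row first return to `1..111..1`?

1..111..1

1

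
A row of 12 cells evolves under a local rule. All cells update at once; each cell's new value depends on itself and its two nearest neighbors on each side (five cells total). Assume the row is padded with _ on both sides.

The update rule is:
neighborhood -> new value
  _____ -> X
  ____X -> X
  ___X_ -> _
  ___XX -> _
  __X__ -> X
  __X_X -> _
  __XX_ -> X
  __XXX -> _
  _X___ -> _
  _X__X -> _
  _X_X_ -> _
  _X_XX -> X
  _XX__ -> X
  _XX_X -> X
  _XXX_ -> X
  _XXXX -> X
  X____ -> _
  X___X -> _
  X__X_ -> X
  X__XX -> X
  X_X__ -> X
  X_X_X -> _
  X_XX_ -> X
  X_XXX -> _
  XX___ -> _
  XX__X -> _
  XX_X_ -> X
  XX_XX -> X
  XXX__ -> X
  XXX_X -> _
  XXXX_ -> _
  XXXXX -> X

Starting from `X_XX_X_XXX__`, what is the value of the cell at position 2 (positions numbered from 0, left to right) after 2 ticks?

X

_XXXX_X_XX__
__X__X_XXX__
position 2 holds X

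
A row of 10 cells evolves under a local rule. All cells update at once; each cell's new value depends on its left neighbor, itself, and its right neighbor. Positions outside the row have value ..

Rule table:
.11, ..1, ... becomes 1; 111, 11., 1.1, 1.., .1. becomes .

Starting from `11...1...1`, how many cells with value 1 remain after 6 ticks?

5

tick 1: 1..11..11.
tick 2: ..11..11..
tick 3: 111..11..1
tick 4: 1...11..1.
tick 5: ..111..1..
tick 6: 111...1..1
count of 1: 5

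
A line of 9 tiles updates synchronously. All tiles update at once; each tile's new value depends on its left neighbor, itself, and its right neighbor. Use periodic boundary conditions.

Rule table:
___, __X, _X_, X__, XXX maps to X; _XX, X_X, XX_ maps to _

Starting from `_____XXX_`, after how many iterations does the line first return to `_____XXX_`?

4

XXXXX_X_X
XXXX__X__
_XX_XXXXX
_____XXX_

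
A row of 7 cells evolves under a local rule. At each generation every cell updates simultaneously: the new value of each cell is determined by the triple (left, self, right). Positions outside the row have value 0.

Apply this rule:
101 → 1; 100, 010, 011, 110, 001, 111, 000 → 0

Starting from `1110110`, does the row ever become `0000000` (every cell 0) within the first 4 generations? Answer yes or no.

0001000
0000000
all cells are 0 at generation 2

yes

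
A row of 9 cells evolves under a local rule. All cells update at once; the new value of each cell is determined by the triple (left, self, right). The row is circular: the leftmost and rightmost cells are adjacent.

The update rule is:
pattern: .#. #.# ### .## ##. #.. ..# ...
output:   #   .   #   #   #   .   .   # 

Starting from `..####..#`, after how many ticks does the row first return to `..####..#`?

1

..####..#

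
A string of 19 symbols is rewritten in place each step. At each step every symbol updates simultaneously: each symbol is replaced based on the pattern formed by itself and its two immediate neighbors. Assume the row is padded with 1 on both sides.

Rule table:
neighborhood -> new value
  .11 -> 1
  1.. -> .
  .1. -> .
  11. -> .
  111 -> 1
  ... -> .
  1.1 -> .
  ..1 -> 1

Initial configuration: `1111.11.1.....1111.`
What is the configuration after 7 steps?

111..1.......1111..
11..1.......1111..1
1..1.......1111..11
..1.......1111..111
.1.......1111..1111
........1111..11111
.......1111..111111

.......1111..111111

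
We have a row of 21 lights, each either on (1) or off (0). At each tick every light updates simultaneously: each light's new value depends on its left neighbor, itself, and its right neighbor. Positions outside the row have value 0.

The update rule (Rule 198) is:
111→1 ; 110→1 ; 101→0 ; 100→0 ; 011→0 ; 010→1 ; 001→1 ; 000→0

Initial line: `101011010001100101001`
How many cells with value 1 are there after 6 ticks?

101001010010101101011
101011010110100101001
101001010010101101011  (repeats tick 1; period 2)
tick 6: 101011010110100101001
count of 1: 11

11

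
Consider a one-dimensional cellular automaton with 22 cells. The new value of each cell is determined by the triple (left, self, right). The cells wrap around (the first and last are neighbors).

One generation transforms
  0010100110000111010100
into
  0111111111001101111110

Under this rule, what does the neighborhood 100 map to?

At position 5 the neighborhood is 100; the next row has 1 there.

1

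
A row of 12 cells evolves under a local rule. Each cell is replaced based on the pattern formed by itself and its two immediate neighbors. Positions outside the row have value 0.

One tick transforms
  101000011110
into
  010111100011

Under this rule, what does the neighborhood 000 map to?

1

At position 4 the neighborhood is 000; the next row has 1 there.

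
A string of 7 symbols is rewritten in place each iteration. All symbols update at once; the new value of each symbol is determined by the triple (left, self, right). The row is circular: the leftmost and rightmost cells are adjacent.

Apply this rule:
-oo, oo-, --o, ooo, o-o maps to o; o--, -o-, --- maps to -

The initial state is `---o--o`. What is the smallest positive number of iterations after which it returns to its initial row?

7

--o--o-
-o--o--
o--o---
--o---o
-o---o-
o---o--
---o--o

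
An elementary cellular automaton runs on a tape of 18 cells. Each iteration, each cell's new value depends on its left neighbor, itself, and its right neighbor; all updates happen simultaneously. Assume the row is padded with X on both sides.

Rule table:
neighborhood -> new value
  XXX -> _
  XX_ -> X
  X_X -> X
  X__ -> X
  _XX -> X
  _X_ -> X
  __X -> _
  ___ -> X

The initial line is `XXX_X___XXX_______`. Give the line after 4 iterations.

iteration 1: __XXXXX_X_XXXXXXX_
iteration 2: X_X___XXXXX_____XX
iteration 3: XXXXX_X___XXXXX_X_
iteration 4: ____XXXXX_X___XXXX

____XXXXX_X___XXXX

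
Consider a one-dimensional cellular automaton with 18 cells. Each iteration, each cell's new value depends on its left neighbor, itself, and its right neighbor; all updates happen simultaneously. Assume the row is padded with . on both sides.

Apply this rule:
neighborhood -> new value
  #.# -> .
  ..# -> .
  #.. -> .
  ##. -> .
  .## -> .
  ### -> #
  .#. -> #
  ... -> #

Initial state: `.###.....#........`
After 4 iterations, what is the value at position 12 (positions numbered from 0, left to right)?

..#..###.#.#######
#.#...#..#..#####.
#.#.#.#..#...###..
#.#.#.#..#.#..#..#
position 12 holds .

.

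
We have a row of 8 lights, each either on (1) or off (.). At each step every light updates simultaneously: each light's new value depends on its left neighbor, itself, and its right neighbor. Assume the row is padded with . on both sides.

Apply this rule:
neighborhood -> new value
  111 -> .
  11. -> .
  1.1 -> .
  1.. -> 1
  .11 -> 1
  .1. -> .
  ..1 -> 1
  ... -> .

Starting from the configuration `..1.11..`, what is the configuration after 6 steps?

...1.1.1

.1..1.1.
1.11...1
..1.1.1.
.1.....1
1.1...1.
...1.1.1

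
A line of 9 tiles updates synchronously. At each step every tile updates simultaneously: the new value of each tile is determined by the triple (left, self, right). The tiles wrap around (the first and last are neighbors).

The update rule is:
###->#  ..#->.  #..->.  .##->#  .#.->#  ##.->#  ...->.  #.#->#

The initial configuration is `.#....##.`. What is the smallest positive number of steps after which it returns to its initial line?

1

.#....##.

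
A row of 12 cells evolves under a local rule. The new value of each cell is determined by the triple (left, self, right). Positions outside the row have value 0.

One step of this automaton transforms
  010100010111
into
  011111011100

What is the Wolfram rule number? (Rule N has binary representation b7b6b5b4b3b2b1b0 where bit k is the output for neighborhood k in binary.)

61

position 10: 111 → 0  (bit 7 = 0)
position 11: 110 → 0  (bit 6 = 0)
position 2: 101 → 1  (bit 5 = 1)
position 4: 100 → 1  (bit 4 = 1)
position 9: 011 → 1  (bit 3 = 1)
position 1: 010 → 1  (bit 2 = 1)
position 0: 001 → 0  (bit 1 = 0)
position 5: 000 → 1  (bit 0 = 1)
bits b7..b0 = 00111101 = 61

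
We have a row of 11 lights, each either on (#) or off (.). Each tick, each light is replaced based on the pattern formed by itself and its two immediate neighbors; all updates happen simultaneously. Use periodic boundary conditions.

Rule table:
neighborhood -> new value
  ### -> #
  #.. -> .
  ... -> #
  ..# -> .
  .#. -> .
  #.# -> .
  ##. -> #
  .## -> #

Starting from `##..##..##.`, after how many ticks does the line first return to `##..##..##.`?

1

##..##..##.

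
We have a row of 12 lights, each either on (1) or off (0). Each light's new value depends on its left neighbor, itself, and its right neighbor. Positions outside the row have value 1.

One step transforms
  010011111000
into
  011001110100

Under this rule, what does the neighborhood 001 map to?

At position 3 the neighborhood is 001; the next row has 0 there.

0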